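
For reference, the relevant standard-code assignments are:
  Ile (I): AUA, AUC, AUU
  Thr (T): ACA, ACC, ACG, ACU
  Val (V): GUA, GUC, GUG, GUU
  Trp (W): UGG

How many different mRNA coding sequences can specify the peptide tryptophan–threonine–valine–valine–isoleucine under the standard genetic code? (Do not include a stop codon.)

Trp: 1 codon.
Thr: 4 codons.
Val: 4 codons.
Val: 4 codons.
Ile: 3 codons.
1 × 4 × 4 × 4 × 3 = 192.

192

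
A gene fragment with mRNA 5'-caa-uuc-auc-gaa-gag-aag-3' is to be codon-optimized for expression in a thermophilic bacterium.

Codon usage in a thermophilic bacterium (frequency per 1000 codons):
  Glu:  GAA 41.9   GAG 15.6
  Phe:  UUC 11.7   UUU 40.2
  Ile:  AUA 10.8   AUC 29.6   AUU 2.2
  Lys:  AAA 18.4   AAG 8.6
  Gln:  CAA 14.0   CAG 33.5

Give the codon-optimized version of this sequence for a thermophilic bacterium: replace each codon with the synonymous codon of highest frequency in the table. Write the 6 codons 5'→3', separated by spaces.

Codon 1 (Gln): best is CAG at 33.5.
Codon 2 (Phe): best is UUU at 40.2.
Codon 3 (Ile): best is AUC at 29.6.
Codon 4 (Glu): best is GAA at 41.9.
Codon 5 (Glu): best is GAA at 41.9.
Codon 6 (Lys): best is AAA at 18.4.

CAG UUU AUC GAA GAA AAA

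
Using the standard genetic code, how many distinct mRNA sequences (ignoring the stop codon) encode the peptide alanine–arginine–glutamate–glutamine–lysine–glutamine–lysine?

Ala: 4 codons.
Arg: 6 codons.
Glu: 2 codons.
Gln: 2 codons.
Lys: 2 codons.
Gln: 2 codons.
Lys: 2 codons.
4 × 6 × 2 × 2 × 2 × 2 × 2 = 768.

768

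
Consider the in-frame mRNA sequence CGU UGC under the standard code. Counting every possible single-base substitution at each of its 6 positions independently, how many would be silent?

Codon 1 (CGU, Arg): 3 synonymous substitutions.
Codon 2 (UGC, Cys): 1 synonymous substitution.
Total: 3 + 1 = 4.

4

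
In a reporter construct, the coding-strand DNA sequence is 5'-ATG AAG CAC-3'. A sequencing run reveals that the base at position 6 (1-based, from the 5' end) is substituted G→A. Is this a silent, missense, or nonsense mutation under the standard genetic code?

Position 6 falls in codon 2: AAG → Lys.
After the substitution the codon is AAA → Lys.
Both encode Lys, so the change is synonymous.

silent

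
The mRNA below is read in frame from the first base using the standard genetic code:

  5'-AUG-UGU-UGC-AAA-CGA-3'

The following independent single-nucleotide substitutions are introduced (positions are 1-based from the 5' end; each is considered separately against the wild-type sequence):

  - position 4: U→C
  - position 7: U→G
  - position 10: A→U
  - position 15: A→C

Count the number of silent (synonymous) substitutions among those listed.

Codon 2: UGU (Cys) → CGU (Arg) — missense.
Codon 3: UGC (Cys) → GGC (Gly) — missense.
Codon 4: AAA (Lys) → UAA (Stop) — nonsense.
Codon 5: CGA (Arg) → CGC (Arg) — synonymous.
Synonymous: 1 of 4.

1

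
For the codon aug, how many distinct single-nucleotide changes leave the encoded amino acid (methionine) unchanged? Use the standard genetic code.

Position 1: none → 0 synonymous.
Position 2: none → 0 synonymous.
Position 3: none → 0 synonymous.
Total: 0 + 0 + 0 = 0.

0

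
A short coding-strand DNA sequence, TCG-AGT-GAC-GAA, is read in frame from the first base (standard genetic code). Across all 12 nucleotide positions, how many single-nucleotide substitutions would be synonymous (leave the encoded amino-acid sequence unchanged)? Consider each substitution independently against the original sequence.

6

Codon 1 (TCG, Ser): 3 synonymous substitutions.
Codon 2 (AGT, Ser): 1 synonymous substitution.
Codon 3 (GAC, Asp): 1 synonymous substitution.
Codon 4 (GAA, Glu): 1 synonymous substitution.
Total: 3 + 1 + 1 + 1 = 6.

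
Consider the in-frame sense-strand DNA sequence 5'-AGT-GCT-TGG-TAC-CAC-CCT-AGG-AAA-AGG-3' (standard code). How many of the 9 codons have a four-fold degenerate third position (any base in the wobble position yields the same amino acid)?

Codon 1 AGT (Ser): third position 2-fold.
Codon 2 GCT (Ala): third position 4-fold.
Codon 3 TGG (Trp): third position 1-fold.
Codon 4 TAC (Tyr): third position 2-fold.
Codon 5 CAC (His): third position 2-fold.
Codon 6 CCT (Pro): third position 4-fold.
Codon 7 AGG (Arg): third position 2-fold.
Codon 8 AAA (Lys): third position 2-fold.
Codon 9 AGG (Arg): third position 2-fold.
Four-fold degenerate third positions: 2.

2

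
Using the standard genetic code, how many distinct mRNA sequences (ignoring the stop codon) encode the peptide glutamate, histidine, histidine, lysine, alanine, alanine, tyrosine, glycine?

2048

Glu: 2 codons.
His: 2 codons.
His: 2 codons.
Lys: 2 codons.
Ala: 4 codons.
Ala: 4 codons.
Tyr: 2 codons.
Gly: 4 codons.
2 × 2 × 2 × 2 × 4 × 4 × 2 × 4 = 2048.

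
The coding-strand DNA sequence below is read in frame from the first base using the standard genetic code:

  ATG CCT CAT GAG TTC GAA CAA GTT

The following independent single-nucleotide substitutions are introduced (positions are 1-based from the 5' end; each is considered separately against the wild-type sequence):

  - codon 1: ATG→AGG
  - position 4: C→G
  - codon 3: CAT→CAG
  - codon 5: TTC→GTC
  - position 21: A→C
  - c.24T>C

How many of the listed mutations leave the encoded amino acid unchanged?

Codon 1: ATG (Met) → AGG (Arg) — missense.
Codon 2: CCT (Pro) → GCT (Ala) — missense.
Codon 3: CAT (His) → CAG (Gln) — missense.
Codon 5: TTC (Phe) → GTC (Val) — missense.
Codon 7: CAA (Gln) → CAC (His) — missense.
Codon 8: GTT (Val) → GTC (Val) — synonymous.
Synonymous: 1 of 6.

1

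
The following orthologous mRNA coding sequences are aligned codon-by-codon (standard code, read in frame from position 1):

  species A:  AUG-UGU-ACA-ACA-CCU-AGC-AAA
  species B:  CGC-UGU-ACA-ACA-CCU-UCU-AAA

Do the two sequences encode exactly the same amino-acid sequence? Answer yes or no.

Codon 1: AUG Met / CGC Arg — nonsynonymous.
Codon 2: UGU Cys / UGU Cys — identical.
Codon 3: ACA Thr / ACA Thr — identical.
Codon 4: ACA Thr / ACA Thr — identical.
Codon 5: CCU Pro / CCU Pro — identical.
Codon 6: AGC Ser / UCU Ser — synonymous.
Codon 7: AAA Lys / AAA Lys — identical.
Nonsynonymous differences: 1 → different protein.

no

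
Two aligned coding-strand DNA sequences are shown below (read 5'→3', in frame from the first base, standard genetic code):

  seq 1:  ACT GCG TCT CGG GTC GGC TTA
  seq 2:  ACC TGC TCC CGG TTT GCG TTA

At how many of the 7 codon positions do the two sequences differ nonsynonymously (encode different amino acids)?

3

Codon 1: ACT Thr / ACC Thr — synonymous.
Codon 2: GCG Ala / TGC Cys — nonsynonymous.
Codon 3: TCT Ser / TCC Ser — synonymous.
Codon 4: CGG Arg / CGG Arg — identical.
Codon 5: GTC Val / TTT Phe — nonsynonymous.
Codon 6: GGC Gly / GCG Ala — nonsynonymous.
Codon 7: TTA Leu / TTA Leu — identical.
Nonsynonymous differences: 3.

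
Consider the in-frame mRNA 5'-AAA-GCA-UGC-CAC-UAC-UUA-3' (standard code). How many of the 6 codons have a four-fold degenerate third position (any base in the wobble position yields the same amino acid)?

Codon 1 AAA (Lys): third position 2-fold.
Codon 2 GCA (Ala): third position 4-fold.
Codon 3 UGC (Cys): third position 2-fold.
Codon 4 CAC (His): third position 2-fold.
Codon 5 UAC (Tyr): third position 2-fold.
Codon 6 UUA (Leu): third position 2-fold.
Four-fold degenerate third positions: 1.

1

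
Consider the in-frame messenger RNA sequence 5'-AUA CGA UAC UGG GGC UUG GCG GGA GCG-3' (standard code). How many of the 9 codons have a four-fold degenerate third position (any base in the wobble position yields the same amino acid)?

Codon 1 AUA (Ile): third position 3-fold.
Codon 2 CGA (Arg): third position 4-fold.
Codon 3 UAC (Tyr): third position 2-fold.
Codon 4 UGG (Trp): third position 1-fold.
Codon 5 GGC (Gly): third position 4-fold.
Codon 6 UUG (Leu): third position 2-fold.
Codon 7 GCG (Ala): third position 4-fold.
Codon 8 GGA (Gly): third position 4-fold.
Codon 9 GCG (Ala): third position 4-fold.
Four-fold degenerate third positions: 5.

5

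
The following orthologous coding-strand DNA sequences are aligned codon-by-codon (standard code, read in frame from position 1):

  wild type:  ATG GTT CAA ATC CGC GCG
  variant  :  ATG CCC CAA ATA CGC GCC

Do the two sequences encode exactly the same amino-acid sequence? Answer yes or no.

Codon 1: ATG Met / ATG Met — identical.
Codon 2: GTT Val / CCC Pro — nonsynonymous.
Codon 3: CAA Gln / CAA Gln — identical.
Codon 4: ATC Ile / ATA Ile — synonymous.
Codon 5: CGC Arg / CGC Arg — identical.
Codon 6: GCG Ala / GCC Ala — synonymous.
Nonsynonymous differences: 1 → different protein.

no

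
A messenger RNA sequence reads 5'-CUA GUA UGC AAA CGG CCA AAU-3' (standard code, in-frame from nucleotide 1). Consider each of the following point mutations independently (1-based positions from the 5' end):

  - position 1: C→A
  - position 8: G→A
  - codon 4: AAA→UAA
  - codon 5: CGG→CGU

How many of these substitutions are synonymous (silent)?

Codon 1: CUA (Leu) → AUA (Ile) — missense.
Codon 3: UGC (Cys) → UAC (Tyr) — missense.
Codon 4: AAA (Lys) → UAA (Stop) — nonsense.
Codon 5: CGG (Arg) → CGU (Arg) — synonymous.
Synonymous: 1 of 4.

1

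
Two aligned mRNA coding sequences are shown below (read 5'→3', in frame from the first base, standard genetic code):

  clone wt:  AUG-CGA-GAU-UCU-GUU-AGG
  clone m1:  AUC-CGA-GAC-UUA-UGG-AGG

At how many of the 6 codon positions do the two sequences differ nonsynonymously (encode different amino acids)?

3

Codon 1: AUG Met / AUC Ile — nonsynonymous.
Codon 2: CGA Arg / CGA Arg — identical.
Codon 3: GAU Asp / GAC Asp — synonymous.
Codon 4: UCU Ser / UUA Leu — nonsynonymous.
Codon 5: GUU Val / UGG Trp — nonsynonymous.
Codon 6: AGG Arg / AGG Arg — identical.
Nonsynonymous differences: 3.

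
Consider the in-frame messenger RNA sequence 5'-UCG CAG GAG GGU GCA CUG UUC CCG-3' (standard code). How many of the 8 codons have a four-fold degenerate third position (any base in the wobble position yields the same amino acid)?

Codon 1 UCG (Ser): third position 4-fold.
Codon 2 CAG (Gln): third position 2-fold.
Codon 3 GAG (Glu): third position 2-fold.
Codon 4 GGU (Gly): third position 4-fold.
Codon 5 GCA (Ala): third position 4-fold.
Codon 6 CUG (Leu): third position 4-fold.
Codon 7 UUC (Phe): third position 2-fold.
Codon 8 CCG (Pro): third position 4-fold.
Four-fold degenerate third positions: 5.

5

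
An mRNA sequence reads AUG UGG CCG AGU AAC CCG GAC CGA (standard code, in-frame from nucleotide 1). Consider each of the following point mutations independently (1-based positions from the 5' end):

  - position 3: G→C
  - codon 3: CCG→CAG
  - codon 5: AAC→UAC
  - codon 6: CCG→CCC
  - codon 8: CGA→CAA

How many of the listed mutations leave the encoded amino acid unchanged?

1

Codon 1: AUG (Met) → AUC (Ile) — missense.
Codon 3: CCG (Pro) → CAG (Gln) — missense.
Codon 5: AAC (Asn) → UAC (Tyr) — missense.
Codon 6: CCG (Pro) → CCC (Pro) — synonymous.
Codon 8: CGA (Arg) → CAA (Gln) — missense.
Synonymous: 1 of 5.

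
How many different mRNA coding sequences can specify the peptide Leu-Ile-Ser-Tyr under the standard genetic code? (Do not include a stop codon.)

Leu: 6 codons.
Ile: 3 codons.
Ser: 6 codons.
Tyr: 2 codons.
6 × 3 × 6 × 2 = 216.

216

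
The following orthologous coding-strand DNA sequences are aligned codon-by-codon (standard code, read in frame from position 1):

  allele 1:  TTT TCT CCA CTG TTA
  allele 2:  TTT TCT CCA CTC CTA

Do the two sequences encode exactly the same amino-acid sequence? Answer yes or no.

yes

Codon 1: TTT Phe / TTT Phe — identical.
Codon 2: TCT Ser / TCT Ser — identical.
Codon 3: CCA Pro / CCA Pro — identical.
Codon 4: CTG Leu / CTC Leu — synonymous.
Codon 5: TTA Leu / CTA Leu — synonymous.
Nonsynonymous differences: 0 → same protein.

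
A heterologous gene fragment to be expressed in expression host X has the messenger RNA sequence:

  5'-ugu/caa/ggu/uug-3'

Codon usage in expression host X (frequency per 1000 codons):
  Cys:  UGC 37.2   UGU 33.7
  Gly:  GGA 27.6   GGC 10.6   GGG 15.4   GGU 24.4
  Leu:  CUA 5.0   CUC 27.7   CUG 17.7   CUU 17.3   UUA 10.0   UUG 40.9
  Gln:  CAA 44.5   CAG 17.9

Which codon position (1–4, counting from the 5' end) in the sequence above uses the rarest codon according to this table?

Codon 1 UGU (Cys): 33.7 per 1000.
Codon 2 CAA (Gln): 44.5 per 1000.
Codon 3 GGU (Gly): 24.4 per 1000.
Codon 4 UUG (Leu): 40.9 per 1000.
Lowest frequency is 24.4 at codon 3.

3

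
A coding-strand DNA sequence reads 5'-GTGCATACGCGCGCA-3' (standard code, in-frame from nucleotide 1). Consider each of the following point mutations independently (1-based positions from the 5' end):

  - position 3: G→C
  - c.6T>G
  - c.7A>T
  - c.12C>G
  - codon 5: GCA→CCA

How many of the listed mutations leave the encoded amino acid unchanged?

Codon 1: GTG (Val) → GTC (Val) — synonymous.
Codon 2: CAT (His) → CAG (Gln) — missense.
Codon 3: ACG (Thr) → TCG (Ser) — missense.
Codon 4: CGC (Arg) → CGG (Arg) — synonymous.
Codon 5: GCA (Ala) → CCA (Pro) — missense.
Synonymous: 2 of 5.

2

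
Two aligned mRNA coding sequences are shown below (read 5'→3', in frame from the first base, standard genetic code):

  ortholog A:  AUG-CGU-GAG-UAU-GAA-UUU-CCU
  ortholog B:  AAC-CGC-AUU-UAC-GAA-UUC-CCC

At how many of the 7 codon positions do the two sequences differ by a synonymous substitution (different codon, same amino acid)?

Codon 1: AUG Met / AAC Asn — nonsynonymous.
Codon 2: CGU Arg / CGC Arg — synonymous.
Codon 3: GAG Glu / AUU Ile — nonsynonymous.
Codon 4: UAU Tyr / UAC Tyr — synonymous.
Codon 5: GAA Glu / GAA Glu — identical.
Codon 6: UUU Phe / UUC Phe — synonymous.
Codon 7: CCU Pro / CCC Pro — synonymous.
Synonymous differences: 4.

4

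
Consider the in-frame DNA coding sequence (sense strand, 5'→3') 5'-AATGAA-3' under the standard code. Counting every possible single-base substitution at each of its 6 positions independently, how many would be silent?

2

Codon 1 (AAT, Asn): 1 synonymous substitution.
Codon 2 (GAA, Glu): 1 synonymous substitution.
Total: 1 + 1 = 2.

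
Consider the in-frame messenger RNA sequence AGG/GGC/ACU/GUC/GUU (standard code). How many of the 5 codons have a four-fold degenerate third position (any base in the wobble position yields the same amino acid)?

Codon 1 AGG (Arg): third position 2-fold.
Codon 2 GGC (Gly): third position 4-fold.
Codon 3 ACU (Thr): third position 4-fold.
Codon 4 GUC (Val): third position 4-fold.
Codon 5 GUU (Val): third position 4-fold.
Four-fold degenerate third positions: 4.

4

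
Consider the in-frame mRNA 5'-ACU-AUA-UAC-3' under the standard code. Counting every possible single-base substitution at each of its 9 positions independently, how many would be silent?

Codon 1 (ACU, Thr): 3 synonymous substitutions.
Codon 2 (AUA, Ile): 2 synonymous substitutions.
Codon 3 (UAC, Tyr): 1 synonymous substitution.
Total: 3 + 2 + 1 = 6.

6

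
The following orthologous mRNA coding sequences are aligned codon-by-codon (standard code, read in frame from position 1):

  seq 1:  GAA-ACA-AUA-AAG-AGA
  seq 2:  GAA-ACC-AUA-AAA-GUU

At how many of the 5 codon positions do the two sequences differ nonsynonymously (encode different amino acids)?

1

Codon 1: GAA Glu / GAA Glu — identical.
Codon 2: ACA Thr / ACC Thr — synonymous.
Codon 3: AUA Ile / AUA Ile — identical.
Codon 4: AAG Lys / AAA Lys — synonymous.
Codon 5: AGA Arg / GUU Val — nonsynonymous.
Nonsynonymous differences: 1.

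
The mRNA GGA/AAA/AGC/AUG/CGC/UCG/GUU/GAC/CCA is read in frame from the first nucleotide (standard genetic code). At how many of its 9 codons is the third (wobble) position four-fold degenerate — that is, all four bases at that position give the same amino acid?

Codon 1 GGA (Gly): third position 4-fold.
Codon 2 AAA (Lys): third position 2-fold.
Codon 3 AGC (Ser): third position 2-fold.
Codon 4 AUG (Met): third position 1-fold.
Codon 5 CGC (Arg): third position 4-fold.
Codon 6 UCG (Ser): third position 4-fold.
Codon 7 GUU (Val): third position 4-fold.
Codon 8 GAC (Asp): third position 2-fold.
Codon 9 CCA (Pro): third position 4-fold.
Four-fold degenerate third positions: 5.

5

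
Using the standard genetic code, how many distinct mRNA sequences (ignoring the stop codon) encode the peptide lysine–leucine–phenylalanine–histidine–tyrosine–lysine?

Lys: 2 codons.
Leu: 6 codons.
Phe: 2 codons.
His: 2 codons.
Tyr: 2 codons.
Lys: 2 codons.
2 × 6 × 2 × 2 × 2 × 2 = 192.

192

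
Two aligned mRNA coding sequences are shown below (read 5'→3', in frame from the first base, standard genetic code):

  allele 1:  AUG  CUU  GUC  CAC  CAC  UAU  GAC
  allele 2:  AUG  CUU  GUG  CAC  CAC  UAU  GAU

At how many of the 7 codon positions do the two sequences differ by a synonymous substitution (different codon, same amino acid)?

Codon 1: AUG Met / AUG Met — identical.
Codon 2: CUU Leu / CUU Leu — identical.
Codon 3: GUC Val / GUG Val — synonymous.
Codon 4: CAC His / CAC His — identical.
Codon 5: CAC His / CAC His — identical.
Codon 6: UAU Tyr / UAU Tyr — identical.
Codon 7: GAC Asp / GAU Asp — synonymous.
Synonymous differences: 2.

2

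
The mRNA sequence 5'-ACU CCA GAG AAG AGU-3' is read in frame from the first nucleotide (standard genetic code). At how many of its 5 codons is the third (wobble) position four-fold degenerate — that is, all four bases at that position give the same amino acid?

2

Codon 1 ACU (Thr): third position 4-fold.
Codon 2 CCA (Pro): third position 4-fold.
Codon 3 GAG (Glu): third position 2-fold.
Codon 4 AAG (Lys): third position 2-fold.
Codon 5 AGU (Ser): third position 2-fold.
Four-fold degenerate third positions: 2.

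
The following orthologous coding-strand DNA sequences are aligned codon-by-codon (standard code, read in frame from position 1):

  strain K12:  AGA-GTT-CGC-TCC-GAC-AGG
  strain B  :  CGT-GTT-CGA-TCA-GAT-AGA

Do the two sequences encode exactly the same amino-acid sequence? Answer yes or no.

yes

Codon 1: AGA Arg / CGT Arg — synonymous.
Codon 2: GTT Val / GTT Val — identical.
Codon 3: CGC Arg / CGA Arg — synonymous.
Codon 4: TCC Ser / TCA Ser — synonymous.
Codon 5: GAC Asp / GAT Asp — synonymous.
Codon 6: AGG Arg / AGA Arg — synonymous.
Nonsynonymous differences: 0 → same protein.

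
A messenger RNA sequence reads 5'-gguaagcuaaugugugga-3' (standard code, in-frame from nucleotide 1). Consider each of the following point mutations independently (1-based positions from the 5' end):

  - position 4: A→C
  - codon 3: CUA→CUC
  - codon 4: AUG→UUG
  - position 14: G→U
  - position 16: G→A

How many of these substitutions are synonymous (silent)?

Codon 2: AAG (Lys) → CAG (Gln) — missense.
Codon 3: CUA (Leu) → CUC (Leu) — synonymous.
Codon 4: AUG (Met) → UUG (Leu) — missense.
Codon 5: UGU (Cys) → UUU (Phe) — missense.
Codon 6: GGA (Gly) → AGA (Arg) — missense.
Synonymous: 1 of 5.

1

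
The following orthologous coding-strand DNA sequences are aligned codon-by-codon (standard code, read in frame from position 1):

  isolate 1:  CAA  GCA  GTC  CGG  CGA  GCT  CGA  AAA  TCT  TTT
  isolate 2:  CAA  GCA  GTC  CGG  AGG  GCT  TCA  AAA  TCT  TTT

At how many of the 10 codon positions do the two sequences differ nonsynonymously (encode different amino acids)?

1

Codon 1: CAA Gln / CAA Gln — identical.
Codon 2: GCA Ala / GCA Ala — identical.
Codon 3: GTC Val / GTC Val — identical.
Codon 4: CGG Arg / CGG Arg — identical.
Codon 5: CGA Arg / AGG Arg — synonymous.
Codon 6: GCT Ala / GCT Ala — identical.
Codon 7: CGA Arg / TCA Ser — nonsynonymous.
Codon 8: AAA Lys / AAA Lys — identical.
Codon 9: TCT Ser / TCT Ser — identical.
Codon 10: TTT Phe / TTT Phe — identical.
Nonsynonymous differences: 1.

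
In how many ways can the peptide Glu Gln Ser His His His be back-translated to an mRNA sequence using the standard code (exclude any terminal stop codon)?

192

Glu: 2 codons.
Gln: 2 codons.
Ser: 6 codons.
His: 2 codons.
His: 2 codons.
His: 2 codons.
2 × 2 × 6 × 2 × 2 × 2 = 192.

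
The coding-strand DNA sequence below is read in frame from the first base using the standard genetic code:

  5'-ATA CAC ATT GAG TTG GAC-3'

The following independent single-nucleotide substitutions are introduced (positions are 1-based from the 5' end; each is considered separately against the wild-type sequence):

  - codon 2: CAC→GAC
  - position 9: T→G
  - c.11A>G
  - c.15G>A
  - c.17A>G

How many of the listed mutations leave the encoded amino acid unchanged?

1

Codon 2: CAC (His) → GAC (Asp) — missense.
Codon 3: ATT (Ile) → ATG (Met) — missense.
Codon 4: GAG (Glu) → GGG (Gly) — missense.
Codon 5: TTG (Leu) → TTA (Leu) — synonymous.
Codon 6: GAC (Asp) → GGC (Gly) — missense.
Synonymous: 1 of 5.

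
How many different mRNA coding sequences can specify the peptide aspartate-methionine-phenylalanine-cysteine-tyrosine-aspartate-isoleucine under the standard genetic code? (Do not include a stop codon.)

96

Asp: 2 codons.
Met: 1 codon.
Phe: 2 codons.
Cys: 2 codons.
Tyr: 2 codons.
Asp: 2 codons.
Ile: 3 codons.
2 × 1 × 2 × 2 × 2 × 2 × 3 = 96.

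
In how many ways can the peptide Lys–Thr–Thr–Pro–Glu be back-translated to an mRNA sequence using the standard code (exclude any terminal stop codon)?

256

Lys: 2 codons.
Thr: 4 codons.
Thr: 4 codons.
Pro: 4 codons.
Glu: 2 codons.
2 × 4 × 4 × 4 × 2 = 256.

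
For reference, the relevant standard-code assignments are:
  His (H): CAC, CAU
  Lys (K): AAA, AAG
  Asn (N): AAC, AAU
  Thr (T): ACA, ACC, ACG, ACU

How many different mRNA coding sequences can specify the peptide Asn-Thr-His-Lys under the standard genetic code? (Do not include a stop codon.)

32

Asn: 2 codons.
Thr: 4 codons.
His: 2 codons.
Lys: 2 codons.
2 × 4 × 2 × 2 = 32.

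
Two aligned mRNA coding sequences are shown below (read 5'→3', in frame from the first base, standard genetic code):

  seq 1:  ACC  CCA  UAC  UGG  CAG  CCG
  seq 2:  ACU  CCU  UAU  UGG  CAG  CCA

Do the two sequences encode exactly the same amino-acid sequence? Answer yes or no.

Codon 1: ACC Thr / ACU Thr — synonymous.
Codon 2: CCA Pro / CCU Pro — synonymous.
Codon 3: UAC Tyr / UAU Tyr — synonymous.
Codon 4: UGG Trp / UGG Trp — identical.
Codon 5: CAG Gln / CAG Gln — identical.
Codon 6: CCG Pro / CCA Pro — synonymous.
Nonsynonymous differences: 0 → same protein.

yes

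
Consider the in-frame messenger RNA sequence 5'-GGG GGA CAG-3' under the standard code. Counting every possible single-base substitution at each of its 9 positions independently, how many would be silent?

Codon 1 (GGG, Gly): 3 synonymous substitutions.
Codon 2 (GGA, Gly): 3 synonymous substitutions.
Codon 3 (CAG, Gln): 1 synonymous substitution.
Total: 3 + 3 + 1 = 7.

7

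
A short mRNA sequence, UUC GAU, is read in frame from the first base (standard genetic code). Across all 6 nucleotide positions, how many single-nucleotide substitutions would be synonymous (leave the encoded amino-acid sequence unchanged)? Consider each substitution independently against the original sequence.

Codon 1 (UUC, Phe): 1 synonymous substitution.
Codon 2 (GAU, Asp): 1 synonymous substitution.
Total: 1 + 1 = 2.

2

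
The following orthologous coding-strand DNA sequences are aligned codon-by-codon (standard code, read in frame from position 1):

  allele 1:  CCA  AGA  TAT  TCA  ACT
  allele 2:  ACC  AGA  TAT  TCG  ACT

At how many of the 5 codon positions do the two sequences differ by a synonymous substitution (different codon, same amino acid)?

Codon 1: CCA Pro / ACC Thr — nonsynonymous.
Codon 2: AGA Arg / AGA Arg — identical.
Codon 3: TAT Tyr / TAT Tyr — identical.
Codon 4: TCA Ser / TCG Ser — synonymous.
Codon 5: ACT Thr / ACT Thr — identical.
Synonymous differences: 1.

1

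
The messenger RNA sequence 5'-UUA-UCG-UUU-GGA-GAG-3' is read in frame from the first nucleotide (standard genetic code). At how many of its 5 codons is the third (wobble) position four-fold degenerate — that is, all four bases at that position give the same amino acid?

2

Codon 1 UUA (Leu): third position 2-fold.
Codon 2 UCG (Ser): third position 4-fold.
Codon 3 UUU (Phe): third position 2-fold.
Codon 4 GGA (Gly): third position 4-fold.
Codon 5 GAG (Glu): third position 2-fold.
Four-fold degenerate third positions: 2.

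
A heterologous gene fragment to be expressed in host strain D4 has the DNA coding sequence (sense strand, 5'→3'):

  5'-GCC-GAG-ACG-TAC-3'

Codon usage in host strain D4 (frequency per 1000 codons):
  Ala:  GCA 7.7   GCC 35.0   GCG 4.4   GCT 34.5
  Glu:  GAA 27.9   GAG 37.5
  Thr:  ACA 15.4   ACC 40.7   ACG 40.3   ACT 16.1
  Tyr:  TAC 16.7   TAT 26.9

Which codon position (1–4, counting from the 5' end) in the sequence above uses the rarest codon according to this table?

Codon 1 GCC (Ala): 35.0 per 1000.
Codon 2 GAG (Glu): 37.5 per 1000.
Codon 3 ACG (Thr): 40.3 per 1000.
Codon 4 TAC (Tyr): 16.7 per 1000.
Lowest frequency is 16.7 at codon 4.

4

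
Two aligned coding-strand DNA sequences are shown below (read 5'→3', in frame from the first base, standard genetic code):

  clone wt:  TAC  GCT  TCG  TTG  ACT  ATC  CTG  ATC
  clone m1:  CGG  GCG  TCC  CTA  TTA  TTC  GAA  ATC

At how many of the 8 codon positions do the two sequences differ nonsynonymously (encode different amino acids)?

4

Codon 1: TAC Tyr / CGG Arg — nonsynonymous.
Codon 2: GCT Ala / GCG Ala — synonymous.
Codon 3: TCG Ser / TCC Ser — synonymous.
Codon 4: TTG Leu / CTA Leu — synonymous.
Codon 5: ACT Thr / TTA Leu — nonsynonymous.
Codon 6: ATC Ile / TTC Phe — nonsynonymous.
Codon 7: CTG Leu / GAA Glu — nonsynonymous.
Codon 8: ATC Ile / ATC Ile — identical.
Nonsynonymous differences: 4.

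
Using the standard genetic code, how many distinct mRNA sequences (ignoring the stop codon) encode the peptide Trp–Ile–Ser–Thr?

Trp: 1 codon.
Ile: 3 codons.
Ser: 6 codons.
Thr: 4 codons.
1 × 3 × 6 × 4 = 72.

72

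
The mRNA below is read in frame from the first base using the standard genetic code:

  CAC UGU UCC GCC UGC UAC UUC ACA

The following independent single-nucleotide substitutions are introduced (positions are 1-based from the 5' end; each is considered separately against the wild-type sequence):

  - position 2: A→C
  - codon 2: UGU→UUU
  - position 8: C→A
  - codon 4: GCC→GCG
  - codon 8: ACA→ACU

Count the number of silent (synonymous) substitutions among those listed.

2

Codon 1: CAC (His) → CCC (Pro) — missense.
Codon 2: UGU (Cys) → UUU (Phe) — missense.
Codon 3: UCC (Ser) → UAC (Tyr) — missense.
Codon 4: GCC (Ala) → GCG (Ala) — synonymous.
Codon 8: ACA (Thr) → ACU (Thr) — synonymous.
Synonymous: 2 of 5.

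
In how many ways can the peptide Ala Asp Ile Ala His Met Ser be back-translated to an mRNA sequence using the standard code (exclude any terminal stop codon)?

1152

Ala: 4 codons.
Asp: 2 codons.
Ile: 3 codons.
Ala: 4 codons.
His: 2 codons.
Met: 1 codon.
Ser: 6 codons.
4 × 2 × 3 × 4 × 2 × 1 × 6 = 1152.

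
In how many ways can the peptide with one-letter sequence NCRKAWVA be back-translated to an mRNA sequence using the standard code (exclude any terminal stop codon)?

3072

Asn: 2 codons.
Cys: 2 codons.
Arg: 6 codons.
Lys: 2 codons.
Ala: 4 codons.
Trp: 1 codon.
Val: 4 codons.
Ala: 4 codons.
2 × 2 × 6 × 2 × 4 × 1 × 4 × 4 = 3072.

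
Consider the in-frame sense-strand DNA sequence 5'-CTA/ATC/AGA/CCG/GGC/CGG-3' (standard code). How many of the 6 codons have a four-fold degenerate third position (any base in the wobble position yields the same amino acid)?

4

Codon 1 CTA (Leu): third position 4-fold.
Codon 2 ATC (Ile): third position 3-fold.
Codon 3 AGA (Arg): third position 2-fold.
Codon 4 CCG (Pro): third position 4-fold.
Codon 5 GGC (Gly): third position 4-fold.
Codon 6 CGG (Arg): third position 4-fold.
Four-fold degenerate third positions: 4.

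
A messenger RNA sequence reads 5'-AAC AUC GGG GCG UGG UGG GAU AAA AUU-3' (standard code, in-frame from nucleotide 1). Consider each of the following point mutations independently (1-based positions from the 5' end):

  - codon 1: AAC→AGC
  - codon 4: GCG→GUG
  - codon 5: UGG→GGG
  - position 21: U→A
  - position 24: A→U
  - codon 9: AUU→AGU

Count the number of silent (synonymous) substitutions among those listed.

Codon 1: AAC (Asn) → AGC (Ser) — missense.
Codon 4: GCG (Ala) → GUG (Val) — missense.
Codon 5: UGG (Trp) → GGG (Gly) — missense.
Codon 7: GAU (Asp) → GAA (Glu) — missense.
Codon 8: AAA (Lys) → AAU (Asn) — missense.
Codon 9: AUU (Ile) → AGU (Ser) — missense.
Synonymous: 0 of 6.

0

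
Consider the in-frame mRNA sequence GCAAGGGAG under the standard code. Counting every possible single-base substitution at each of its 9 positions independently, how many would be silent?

Codon 1 (GCA, Ala): 3 synonymous substitutions.
Codon 2 (AGG, Arg): 2 synonymous substitutions.
Codon 3 (GAG, Glu): 1 synonymous substitution.
Total: 3 + 2 + 1 = 6.

6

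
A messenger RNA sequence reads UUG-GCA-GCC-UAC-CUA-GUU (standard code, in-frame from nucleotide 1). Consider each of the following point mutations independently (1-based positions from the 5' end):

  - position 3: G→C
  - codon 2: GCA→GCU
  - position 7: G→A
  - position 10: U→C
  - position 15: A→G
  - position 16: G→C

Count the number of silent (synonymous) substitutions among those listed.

Codon 1: UUG (Leu) → UUC (Phe) — missense.
Codon 2: GCA (Ala) → GCU (Ala) — synonymous.
Codon 3: GCC (Ala) → ACC (Thr) — missense.
Codon 4: UAC (Tyr) → CAC (His) — missense.
Codon 5: CUA (Leu) → CUG (Leu) — synonymous.
Codon 6: GUU (Val) → CUU (Leu) — missense.
Synonymous: 2 of 6.

2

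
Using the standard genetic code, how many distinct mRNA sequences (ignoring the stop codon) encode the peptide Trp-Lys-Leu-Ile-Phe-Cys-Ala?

Trp: 1 codon.
Lys: 2 codons.
Leu: 6 codons.
Ile: 3 codons.
Phe: 2 codons.
Cys: 2 codons.
Ala: 4 codons.
1 × 2 × 6 × 3 × 2 × 2 × 4 = 576.

576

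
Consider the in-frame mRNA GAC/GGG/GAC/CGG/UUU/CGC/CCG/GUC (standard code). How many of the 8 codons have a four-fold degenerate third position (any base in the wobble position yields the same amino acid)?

Codon 1 GAC (Asp): third position 2-fold.
Codon 2 GGG (Gly): third position 4-fold.
Codon 3 GAC (Asp): third position 2-fold.
Codon 4 CGG (Arg): third position 4-fold.
Codon 5 UUU (Phe): third position 2-fold.
Codon 6 CGC (Arg): third position 4-fold.
Codon 7 CCG (Pro): third position 4-fold.
Codon 8 GUC (Val): third position 4-fold.
Four-fold degenerate third positions: 5.

5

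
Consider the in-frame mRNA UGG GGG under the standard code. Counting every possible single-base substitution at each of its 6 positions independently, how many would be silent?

Codon 1 (UGG, Trp): 0 synonymous substitutions.
Codon 2 (GGG, Gly): 3 synonymous substitutions.
Total: 0 + 3 = 3.

3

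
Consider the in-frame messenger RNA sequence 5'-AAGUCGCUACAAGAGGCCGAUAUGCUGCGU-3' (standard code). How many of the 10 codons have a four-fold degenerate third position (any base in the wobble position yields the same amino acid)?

Codon 1 AAG (Lys): third position 2-fold.
Codon 2 UCG (Ser): third position 4-fold.
Codon 3 CUA (Leu): third position 4-fold.
Codon 4 CAA (Gln): third position 2-fold.
Codon 5 GAG (Glu): third position 2-fold.
Codon 6 GCC (Ala): third position 4-fold.
Codon 7 GAU (Asp): third position 2-fold.
Codon 8 AUG (Met): third position 1-fold.
Codon 9 CUG (Leu): third position 4-fold.
Codon 10 CGU (Arg): third position 4-fold.
Four-fold degenerate third positions: 5.

5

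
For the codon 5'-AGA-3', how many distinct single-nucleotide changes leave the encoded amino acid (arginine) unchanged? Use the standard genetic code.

2

Position 1: CGA → 1 synonymous.
Position 2: none → 0 synonymous.
Position 3: AGG → 1 synonymous.
Total: 1 + 0 + 1 = 2.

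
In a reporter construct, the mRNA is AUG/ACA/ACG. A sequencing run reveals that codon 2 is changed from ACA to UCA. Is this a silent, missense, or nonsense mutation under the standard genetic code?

Position 4 falls in codon 2: ACA → Thr.
After the substitution the codon is UCA → Ser.
Thr ≠ Ser, so this is a missense mutation.

missense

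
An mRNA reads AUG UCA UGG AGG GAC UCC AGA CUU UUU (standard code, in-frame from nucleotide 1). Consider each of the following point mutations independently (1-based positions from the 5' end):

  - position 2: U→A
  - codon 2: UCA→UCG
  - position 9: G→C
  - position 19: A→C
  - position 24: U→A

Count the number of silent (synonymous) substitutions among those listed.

3

Codon 1: AUG (Met) → AAG (Lys) — missense.
Codon 2: UCA (Ser) → UCG (Ser) — synonymous.
Codon 3: UGG (Trp) → UGC (Cys) — missense.
Codon 7: AGA (Arg) → CGA (Arg) — synonymous.
Codon 8: CUU (Leu) → CUA (Leu) — synonymous.
Synonymous: 3 of 5.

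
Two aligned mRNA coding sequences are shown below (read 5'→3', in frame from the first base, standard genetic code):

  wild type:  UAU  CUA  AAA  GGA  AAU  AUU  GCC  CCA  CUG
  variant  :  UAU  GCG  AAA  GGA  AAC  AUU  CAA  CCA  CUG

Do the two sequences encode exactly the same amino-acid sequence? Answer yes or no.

Codon 1: UAU Tyr / UAU Tyr — identical.
Codon 2: CUA Leu / GCG Ala — nonsynonymous.
Codon 3: AAA Lys / AAA Lys — identical.
Codon 4: GGA Gly / GGA Gly — identical.
Codon 5: AAU Asn / AAC Asn — synonymous.
Codon 6: AUU Ile / AUU Ile — identical.
Codon 7: GCC Ala / CAA Gln — nonsynonymous.
Codon 8: CCA Pro / CCA Pro — identical.
Codon 9: CUG Leu / CUG Leu — identical.
Nonsynonymous differences: 2 → different protein.

no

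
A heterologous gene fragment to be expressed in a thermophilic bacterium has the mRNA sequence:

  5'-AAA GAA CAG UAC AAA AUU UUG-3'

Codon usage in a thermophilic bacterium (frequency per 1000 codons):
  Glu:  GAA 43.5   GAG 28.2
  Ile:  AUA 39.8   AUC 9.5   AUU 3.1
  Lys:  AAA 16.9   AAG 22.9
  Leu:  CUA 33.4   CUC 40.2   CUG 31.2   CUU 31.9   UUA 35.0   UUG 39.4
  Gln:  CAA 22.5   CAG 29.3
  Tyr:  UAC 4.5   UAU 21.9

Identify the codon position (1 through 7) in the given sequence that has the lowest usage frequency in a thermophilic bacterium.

Codon 1 AAA (Lys): 16.9 per 1000.
Codon 2 GAA (Glu): 43.5 per 1000.
Codon 3 CAG (Gln): 29.3 per 1000.
Codon 4 UAC (Tyr): 4.5 per 1000.
Codon 5 AAA (Lys): 16.9 per 1000.
Codon 6 AUU (Ile): 3.1 per 1000.
Codon 7 UUG (Leu): 39.4 per 1000.
Lowest frequency is 3.1 at codon 6.

6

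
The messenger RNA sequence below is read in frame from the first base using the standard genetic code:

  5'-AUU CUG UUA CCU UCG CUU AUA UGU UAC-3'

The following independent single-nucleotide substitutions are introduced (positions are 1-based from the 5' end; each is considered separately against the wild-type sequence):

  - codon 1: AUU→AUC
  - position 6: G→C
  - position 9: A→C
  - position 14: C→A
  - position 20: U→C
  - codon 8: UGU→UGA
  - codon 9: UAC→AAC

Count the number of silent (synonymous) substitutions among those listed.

Codon 1: AUU (Ile) → AUC (Ile) — synonymous.
Codon 2: CUG (Leu) → CUC (Leu) — synonymous.
Codon 3: UUA (Leu) → UUC (Phe) — missense.
Codon 5: UCG (Ser) → UAG (Stop) — nonsense.
Codon 7: AUA (Ile) → ACA (Thr) — missense.
Codon 8: UGU (Cys) → UGA (Stop) — nonsense.
Codon 9: UAC (Tyr) → AAC (Asn) — missense.
Synonymous: 2 of 7.

2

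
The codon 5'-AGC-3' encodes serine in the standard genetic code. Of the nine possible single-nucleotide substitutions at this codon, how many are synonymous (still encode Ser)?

1

Position 1: none → 0 synonymous.
Position 2: none → 0 synonymous.
Position 3: AGU → 1 synonymous.
Total: 0 + 0 + 1 = 1.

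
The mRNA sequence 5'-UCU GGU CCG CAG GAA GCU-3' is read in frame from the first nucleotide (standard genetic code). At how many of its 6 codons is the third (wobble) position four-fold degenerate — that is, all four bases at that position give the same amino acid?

4

Codon 1 UCU (Ser): third position 4-fold.
Codon 2 GGU (Gly): third position 4-fold.
Codon 3 CCG (Pro): third position 4-fold.
Codon 4 CAG (Gln): third position 2-fold.
Codon 5 GAA (Glu): third position 2-fold.
Codon 6 GCU (Ala): third position 4-fold.
Four-fold degenerate third positions: 4.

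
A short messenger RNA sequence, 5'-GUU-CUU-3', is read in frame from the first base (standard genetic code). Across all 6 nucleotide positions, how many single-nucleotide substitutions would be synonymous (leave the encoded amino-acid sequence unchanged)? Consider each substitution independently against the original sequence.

6

Codon 1 (GUU, Val): 3 synonymous substitutions.
Codon 2 (CUU, Leu): 3 synonymous substitutions.
Total: 3 + 3 = 6.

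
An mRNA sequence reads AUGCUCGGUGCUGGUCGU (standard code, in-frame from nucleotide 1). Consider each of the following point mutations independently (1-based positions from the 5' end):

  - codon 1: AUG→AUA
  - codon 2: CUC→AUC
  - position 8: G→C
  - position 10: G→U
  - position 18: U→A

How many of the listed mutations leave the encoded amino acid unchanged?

1

Codon 1: AUG (Met) → AUA (Ile) — missense.
Codon 2: CUC (Leu) → AUC (Ile) — missense.
Codon 3: GGU (Gly) → GCU (Ala) — missense.
Codon 4: GCU (Ala) → UCU (Ser) — missense.
Codon 6: CGU (Arg) → CGA (Arg) — synonymous.
Synonymous: 1 of 5.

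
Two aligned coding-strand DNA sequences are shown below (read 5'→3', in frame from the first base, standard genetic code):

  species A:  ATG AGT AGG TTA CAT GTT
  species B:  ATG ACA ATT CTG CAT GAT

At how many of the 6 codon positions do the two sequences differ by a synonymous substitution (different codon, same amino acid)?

1

Codon 1: ATG Met / ATG Met — identical.
Codon 2: AGT Ser / ACA Thr — nonsynonymous.
Codon 3: AGG Arg / ATT Ile — nonsynonymous.
Codon 4: TTA Leu / CTG Leu — synonymous.
Codon 5: CAT His / CAT His — identical.
Codon 6: GTT Val / GAT Asp — nonsynonymous.
Synonymous differences: 1.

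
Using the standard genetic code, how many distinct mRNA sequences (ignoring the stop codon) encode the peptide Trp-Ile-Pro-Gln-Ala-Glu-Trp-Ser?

Trp: 1 codon.
Ile: 3 codons.
Pro: 4 codons.
Gln: 2 codons.
Ala: 4 codons.
Glu: 2 codons.
Trp: 1 codon.
Ser: 6 codons.
1 × 3 × 4 × 2 × 4 × 2 × 1 × 6 = 1152.

1152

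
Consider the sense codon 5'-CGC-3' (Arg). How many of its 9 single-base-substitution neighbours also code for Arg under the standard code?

Position 1: none → 0 synonymous.
Position 2: none → 0 synonymous.
Position 3: CGU, CGA, CGG → 3 synonymous.
Total: 0 + 0 + 3 = 3.

3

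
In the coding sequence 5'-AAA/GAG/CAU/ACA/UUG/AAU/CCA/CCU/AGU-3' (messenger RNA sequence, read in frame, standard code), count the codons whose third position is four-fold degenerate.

Codon 1 AAA (Lys): third position 2-fold.
Codon 2 GAG (Glu): third position 2-fold.
Codon 3 CAU (His): third position 2-fold.
Codon 4 ACA (Thr): third position 4-fold.
Codon 5 UUG (Leu): third position 2-fold.
Codon 6 AAU (Asn): third position 2-fold.
Codon 7 CCA (Pro): third position 4-fold.
Codon 8 CCU (Pro): third position 4-fold.
Codon 9 AGU (Ser): third position 2-fold.
Four-fold degenerate third positions: 3.

3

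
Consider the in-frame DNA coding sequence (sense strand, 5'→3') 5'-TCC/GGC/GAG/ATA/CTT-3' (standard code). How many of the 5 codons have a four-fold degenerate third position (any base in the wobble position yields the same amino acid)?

Codon 1 TCC (Ser): third position 4-fold.
Codon 2 GGC (Gly): third position 4-fold.
Codon 3 GAG (Glu): third position 2-fold.
Codon 4 ATA (Ile): third position 3-fold.
Codon 5 CTT (Leu): third position 4-fold.
Four-fold degenerate third positions: 3.

3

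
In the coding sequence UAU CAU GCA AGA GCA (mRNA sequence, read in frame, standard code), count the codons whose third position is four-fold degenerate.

2

Codon 1 UAU (Tyr): third position 2-fold.
Codon 2 CAU (His): third position 2-fold.
Codon 3 GCA (Ala): third position 4-fold.
Codon 4 AGA (Arg): third position 2-fold.
Codon 5 GCA (Ala): third position 4-fold.
Four-fold degenerate third positions: 2.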